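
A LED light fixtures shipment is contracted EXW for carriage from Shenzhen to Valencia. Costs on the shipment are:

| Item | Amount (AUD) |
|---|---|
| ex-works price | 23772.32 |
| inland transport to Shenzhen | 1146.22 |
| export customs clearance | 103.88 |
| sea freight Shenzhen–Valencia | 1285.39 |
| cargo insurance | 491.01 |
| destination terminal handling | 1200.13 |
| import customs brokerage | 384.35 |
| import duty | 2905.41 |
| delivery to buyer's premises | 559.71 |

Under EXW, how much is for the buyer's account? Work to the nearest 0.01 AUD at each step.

EXW: the seller makes goods available at their premises; the buyer bears all onward costs.
Seller's account: goods 23772.32 = 23772.32
Buyer's account: inland to port 1146.22 + export clearance 103.88 + freight 1285.39 + insurance 491.01 + destination terminal 1200.13 + brokerage 384.35 + duty 2905.41 + delivery 559.71 = 8076.10

Buyer's account: AUD 8076.10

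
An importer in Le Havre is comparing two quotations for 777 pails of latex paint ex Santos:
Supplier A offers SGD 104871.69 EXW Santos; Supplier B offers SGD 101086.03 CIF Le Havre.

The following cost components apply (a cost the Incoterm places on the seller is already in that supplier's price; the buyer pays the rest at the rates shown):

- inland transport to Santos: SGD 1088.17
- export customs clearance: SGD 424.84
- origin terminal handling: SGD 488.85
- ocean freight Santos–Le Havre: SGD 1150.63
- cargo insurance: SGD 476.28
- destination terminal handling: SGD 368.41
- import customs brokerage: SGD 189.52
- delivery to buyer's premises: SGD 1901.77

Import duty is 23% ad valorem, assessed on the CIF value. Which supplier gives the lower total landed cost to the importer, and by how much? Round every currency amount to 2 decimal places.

Supplier A (EXW):
CIF value = EXW price + inland to port + export clearance + origin terminal + freight + insurance = 104871.69 + 1088.17 + 424.84 + 488.85 + 1150.63 + 476.28 = 108500.46
Import duty = 108500.46 × 23% = 24955.11
Buyer bears (A): 1088.17 + 424.84 + 488.85 + 1150.63 + 476.28 + 368.41 + 189.52 + 1901.77 = 6088.47
Landed cost (A) = invoice 104871.69 + 6088.47 + duty 24955.11 = 135915.27
Supplier B (CIF):
The CIF price already equals the CIF value: 101086.03
Import duty = 101086.03 × 23% = 23249.79
Buyer bears (B): 368.41 + 189.52 + 1901.77 = 2459.70
Landed cost (B) = invoice 101086.03 + 2459.70 + duty 23249.79 = 126795.52
Difference = |135915.27 − 126795.52| = 9119.75

Supplier B is cheaper by SGD 9119.75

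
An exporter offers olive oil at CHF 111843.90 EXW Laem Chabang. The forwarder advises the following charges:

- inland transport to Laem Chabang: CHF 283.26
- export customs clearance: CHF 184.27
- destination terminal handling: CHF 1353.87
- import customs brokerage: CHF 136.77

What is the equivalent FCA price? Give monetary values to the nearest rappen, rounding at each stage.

FCA price: CHF 112311.43

Not relevant to the conversion: destination terminal, brokerage — on the buyer under both terms; not part of either seller's price.
From EXW to FCA, the seller additionally bears: inland to port, export clearance.
FCA price = 111843.90 + 283.26 + 184.27 = 112311.43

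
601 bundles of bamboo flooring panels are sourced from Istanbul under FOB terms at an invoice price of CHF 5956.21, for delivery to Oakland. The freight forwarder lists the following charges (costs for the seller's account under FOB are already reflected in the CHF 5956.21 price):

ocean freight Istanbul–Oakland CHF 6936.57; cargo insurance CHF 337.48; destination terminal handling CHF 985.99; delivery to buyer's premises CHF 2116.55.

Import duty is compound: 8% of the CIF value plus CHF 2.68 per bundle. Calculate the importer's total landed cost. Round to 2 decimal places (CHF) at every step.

Total landed cost: CHF 19001.90

FOB: the seller bears costs until goods are on board at the origin port; the buyer bears freight, insurance and all costs thereafter.
CIF value = FOB price + freight + insurance = 5956.21 + 6936.57 + 337.48 = 13230.26
Ad valorem component: 13230.26 × 8% = 1058.42
Specific component: 601 × 2.68 = 1610.68
Import duty = 1058.42 + 1610.68 = 2669.10
Buyer bears: freight 6936.57 + insurance 337.48 + destination terminal 985.99 + delivery 2116.55 + duty 2669.10 = 13045.69
Landed cost = invoice 5956.21 + 13045.69 = 19001.90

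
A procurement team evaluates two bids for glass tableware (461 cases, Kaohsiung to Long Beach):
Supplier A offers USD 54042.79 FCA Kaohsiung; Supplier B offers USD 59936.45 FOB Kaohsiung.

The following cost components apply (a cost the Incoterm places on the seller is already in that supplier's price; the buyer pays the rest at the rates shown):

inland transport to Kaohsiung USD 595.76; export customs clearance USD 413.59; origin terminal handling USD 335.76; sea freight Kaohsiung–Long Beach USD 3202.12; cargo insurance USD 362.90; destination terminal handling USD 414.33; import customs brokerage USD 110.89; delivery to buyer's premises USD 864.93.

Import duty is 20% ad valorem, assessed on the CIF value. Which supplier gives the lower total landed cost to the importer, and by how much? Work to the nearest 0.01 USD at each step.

Supplier A is cheaper by USD 6669.48

Supplier A (FCA):
CIF value = FCA price + origin terminal + freight + insurance = 54042.79 + 335.76 + 3202.12 + 362.90 = 57943.57
Import duty = 57943.57 × 20% = 11588.71
Buyer bears (A): 335.76 + 3202.12 + 362.90 + 414.33 + 110.89 + 864.93 = 5290.93
Landed cost (A) = invoice 54042.79 + 5290.93 + duty 11588.71 = 70922.43
Supplier B (FOB):
CIF value = FOB price + freight + insurance = 59936.45 + 3202.12 + 362.90 = 63501.47
Import duty = 63501.47 × 20% = 12700.29
Buyer bears (B): 3202.12 + 362.90 + 414.33 + 110.89 + 864.93 = 4955.17
Landed cost (B) = invoice 59936.45 + 4955.17 + duty 12700.29 = 77591.91
Difference = |70922.43 − 77591.91| = 6669.48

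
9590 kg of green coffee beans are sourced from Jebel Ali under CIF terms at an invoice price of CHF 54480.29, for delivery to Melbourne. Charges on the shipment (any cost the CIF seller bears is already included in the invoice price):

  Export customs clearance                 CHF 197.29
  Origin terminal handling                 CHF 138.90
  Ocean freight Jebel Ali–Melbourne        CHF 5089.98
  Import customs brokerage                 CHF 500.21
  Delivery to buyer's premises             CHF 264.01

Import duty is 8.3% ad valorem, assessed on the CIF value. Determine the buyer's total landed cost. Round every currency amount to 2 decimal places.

Total landed cost: CHF 59766.37

CIF: the seller pays costs through ocean freight and marine insurance to the destination port.
Already in the invoice (seller's account under CIF): export clearance, origin terminal, freight — exclude.
The CIF price already equals the CIF value: 54480.29
Import duty = 54480.29 × 8.3% = 4521.86
Buyer bears: brokerage 500.21 + delivery 264.01 + duty 4521.86 = 5286.08
Landed cost = invoice 54480.29 + 5286.08 = 59766.37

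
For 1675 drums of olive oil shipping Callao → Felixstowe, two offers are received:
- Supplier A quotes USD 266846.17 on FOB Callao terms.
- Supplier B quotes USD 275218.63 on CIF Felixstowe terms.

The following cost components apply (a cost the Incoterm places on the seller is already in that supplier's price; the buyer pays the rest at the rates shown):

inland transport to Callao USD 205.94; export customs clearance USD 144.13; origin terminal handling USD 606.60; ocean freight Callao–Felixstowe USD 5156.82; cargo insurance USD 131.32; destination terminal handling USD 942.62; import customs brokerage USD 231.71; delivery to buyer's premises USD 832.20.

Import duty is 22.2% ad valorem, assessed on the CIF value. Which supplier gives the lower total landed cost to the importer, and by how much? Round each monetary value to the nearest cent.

Supplier A is cheaper by USD 3769.04

Supplier A (FOB):
CIF value = FOB price + freight + insurance = 266846.17 + 5156.82 + 131.32 = 272134.31
Import duty = 272134.31 × 22.2% = 60413.82
Buyer bears (A): 5156.82 + 131.32 + 942.62 + 231.71 + 832.20 = 7294.67
Landed cost (A) = invoice 266846.17 + 7294.67 + duty 60413.82 = 334554.66
Supplier B (CIF):
The CIF price already equals the CIF value: 275218.63
Import duty = 275218.63 × 22.2% = 61098.54
Buyer bears (B): 942.62 + 231.71 + 832.20 = 2006.53
Landed cost (B) = invoice 275218.63 + 2006.53 + duty 61098.54 = 338323.70
Difference = |334554.66 − 338323.70| = 3769.04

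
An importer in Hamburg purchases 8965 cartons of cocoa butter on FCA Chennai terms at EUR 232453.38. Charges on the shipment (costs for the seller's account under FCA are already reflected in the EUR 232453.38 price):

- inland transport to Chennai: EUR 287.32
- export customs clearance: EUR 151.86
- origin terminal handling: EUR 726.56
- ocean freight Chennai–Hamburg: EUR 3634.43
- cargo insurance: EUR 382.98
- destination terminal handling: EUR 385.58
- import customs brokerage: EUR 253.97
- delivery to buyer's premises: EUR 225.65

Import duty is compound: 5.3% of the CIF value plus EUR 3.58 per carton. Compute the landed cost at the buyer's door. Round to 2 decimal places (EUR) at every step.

FCA: the seller delivers export-cleared goods to the carrier; the buyer bears costs from that point.
Already in the invoice (seller's account under FCA): inland to port, export clearance — exclude.
CIF value = FCA price + origin terminal + freight + insurance = 232453.38 + 726.56 + 3634.43 + 382.98 = 237197.35
Ad valorem component: 237197.35 × 5.3% = 12571.46
Specific component: 8965 × 3.58 = 32094.70
Import duty = 12571.46 + 32094.70 = 44666.16
Buyer bears: origin terminal 726.56 + freight 3634.43 + insurance 382.98 + destination terminal 385.58 + brokerage 253.97 + delivery 225.65 + duty 44666.16 = 50275.33
Landed cost = invoice 232453.38 + 50275.33 = 282728.71

Total landed cost: EUR 282728.71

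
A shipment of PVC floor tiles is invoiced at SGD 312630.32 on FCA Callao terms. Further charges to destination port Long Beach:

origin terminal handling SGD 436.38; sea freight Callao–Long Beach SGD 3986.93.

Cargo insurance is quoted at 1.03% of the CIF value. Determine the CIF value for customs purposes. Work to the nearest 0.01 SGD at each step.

Let C be the CIF value. C = FCA price + pre-shipment costs + freight + 1.03% × C
C − 1.03% × C = 312630.32 + 436.38 + 3986.93
0.9897 × C = 317053.63
C = 317053.63 / 0.9897 = 320353.27
Insurance premium = 1.03% × 320353.27 = 3299.64

CIF value: SGD 320353.27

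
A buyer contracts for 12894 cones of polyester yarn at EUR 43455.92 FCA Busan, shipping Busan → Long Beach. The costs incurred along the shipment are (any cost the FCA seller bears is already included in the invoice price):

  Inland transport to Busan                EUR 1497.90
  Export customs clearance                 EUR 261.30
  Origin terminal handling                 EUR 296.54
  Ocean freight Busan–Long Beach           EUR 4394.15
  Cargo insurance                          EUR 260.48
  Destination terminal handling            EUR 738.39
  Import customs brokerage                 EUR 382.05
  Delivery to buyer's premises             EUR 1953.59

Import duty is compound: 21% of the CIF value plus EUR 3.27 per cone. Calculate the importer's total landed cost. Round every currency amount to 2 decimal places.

FCA: the seller delivers export-cleared goods to the carrier; the buyer bears costs from that point.
Already in the invoice (seller's account under FCA): inland to port, export clearance — exclude.
CIF value = FCA price + origin terminal + freight + insurance = 43455.92 + 296.54 + 4394.15 + 260.48 = 48407.09
Ad valorem component: 48407.09 × 21% = 10165.49
Specific component: 12894 × 3.27 = 42163.38
Import duty = 10165.49 + 42163.38 = 52328.87
Buyer bears: origin terminal 296.54 + freight 4394.15 + insurance 260.48 + destination terminal 738.39 + brokerage 382.05 + delivery 1953.59 + duty 52328.87 = 60354.07
Landed cost = invoice 43455.92 + 60354.07 = 103809.99

Total landed cost: EUR 103809.99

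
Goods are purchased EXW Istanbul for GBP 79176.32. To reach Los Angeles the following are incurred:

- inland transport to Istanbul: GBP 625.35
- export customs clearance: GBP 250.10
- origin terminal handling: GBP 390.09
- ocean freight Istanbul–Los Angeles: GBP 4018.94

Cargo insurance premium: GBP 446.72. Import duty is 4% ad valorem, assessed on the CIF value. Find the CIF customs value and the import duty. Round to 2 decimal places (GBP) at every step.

CIF value: GBP 84907.52; import duty: GBP 3396.30

CIF = EXW price + pre-shipment costs + freight + insurance
CIF = 79176.32 + 625.35 + 250.10 + 390.09 + 4018.94 + 446.72 = 84907.52
Import duty = 84907.52 × 4% = 3396.30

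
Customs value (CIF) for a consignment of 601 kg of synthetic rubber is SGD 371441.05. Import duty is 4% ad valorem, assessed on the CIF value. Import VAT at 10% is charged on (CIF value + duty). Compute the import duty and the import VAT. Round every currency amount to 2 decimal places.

Import duty: SGD 14857.64; import VAT: SGD 38629.87

Import duty = 371441.05 × 4% = 14857.64
VAT base = CIF + duty = 371441.05 + 14857.64 = 386298.69
Import VAT = 386298.69 × 10% = 38629.87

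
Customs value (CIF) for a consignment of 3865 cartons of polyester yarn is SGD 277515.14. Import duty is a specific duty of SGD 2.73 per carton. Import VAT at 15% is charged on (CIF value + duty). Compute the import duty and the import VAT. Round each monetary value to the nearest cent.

Import duty: SGD 10551.45; import VAT: SGD 43209.99

Import duty = 3865 × 2.73 = 10551.45
VAT base = CIF + duty = 277515.14 + 10551.45 = 288066.59
Import VAT = 288066.59 × 15% = 43209.99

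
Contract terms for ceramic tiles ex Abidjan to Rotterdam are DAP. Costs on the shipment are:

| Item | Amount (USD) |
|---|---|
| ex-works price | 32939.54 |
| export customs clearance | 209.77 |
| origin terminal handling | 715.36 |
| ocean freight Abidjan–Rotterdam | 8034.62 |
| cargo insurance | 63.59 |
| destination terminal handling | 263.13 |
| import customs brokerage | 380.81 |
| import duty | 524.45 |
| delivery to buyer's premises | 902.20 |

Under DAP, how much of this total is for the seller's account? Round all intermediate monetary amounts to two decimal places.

DAP: the seller bears all costs to the named destination except import duty and clearance.
Seller's account: goods 32939.54 + export clearance 209.77 + origin terminal 715.36 + freight 8034.62 + insurance 63.59 + destination terminal 263.13 + delivery 902.20 = 43128.21
Buyer's account: brokerage 380.81 + duty 524.45 = 905.26

Seller's account: USD 43128.21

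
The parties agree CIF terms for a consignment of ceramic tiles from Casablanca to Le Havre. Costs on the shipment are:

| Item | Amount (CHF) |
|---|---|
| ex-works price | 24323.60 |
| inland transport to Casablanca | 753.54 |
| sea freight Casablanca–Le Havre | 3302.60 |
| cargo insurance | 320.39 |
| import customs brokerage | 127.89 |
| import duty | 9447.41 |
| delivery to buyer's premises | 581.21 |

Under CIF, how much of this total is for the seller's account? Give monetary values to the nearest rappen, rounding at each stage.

Seller's account: CHF 28700.13

CIF: the seller pays costs through ocean freight and marine insurance to the destination port.
Seller's account: goods 24323.60 + inland to port 753.54 + freight 3302.60 + insurance 320.39 = 28700.13
Buyer's account: brokerage 127.89 + duty 9447.41 + delivery 581.21 = 10156.51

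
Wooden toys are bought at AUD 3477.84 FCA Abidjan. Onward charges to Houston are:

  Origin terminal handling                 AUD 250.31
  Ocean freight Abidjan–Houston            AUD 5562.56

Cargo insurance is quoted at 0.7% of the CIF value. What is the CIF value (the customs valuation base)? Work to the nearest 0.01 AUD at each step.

Let C be the CIF value. C = FCA price + pre-shipment costs + freight + 0.7% × C
C − 0.7% × C = 3477.84 + 250.31 + 5562.56
0.993 × C = 9290.71
C = 9290.71 / 0.993 = 9356.20
Insurance premium = 0.7% × 9356.20 = 65.49

CIF value: AUD 9356.20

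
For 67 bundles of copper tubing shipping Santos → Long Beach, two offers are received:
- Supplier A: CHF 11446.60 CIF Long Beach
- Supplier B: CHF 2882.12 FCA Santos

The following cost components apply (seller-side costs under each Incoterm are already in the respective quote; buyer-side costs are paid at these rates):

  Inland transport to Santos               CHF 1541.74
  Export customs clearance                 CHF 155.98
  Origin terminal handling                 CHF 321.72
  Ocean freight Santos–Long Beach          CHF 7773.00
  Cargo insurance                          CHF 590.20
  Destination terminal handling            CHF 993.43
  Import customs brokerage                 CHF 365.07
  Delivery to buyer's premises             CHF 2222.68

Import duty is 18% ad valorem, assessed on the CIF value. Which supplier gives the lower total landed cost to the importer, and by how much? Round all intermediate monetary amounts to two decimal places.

Supplier A (CIF):
The CIF price already equals the CIF value: 11446.60
Import duty = 11446.60 × 18% = 2060.39
Buyer bears (A): 993.43 + 365.07 + 2222.68 = 3581.18
Landed cost (A) = invoice 11446.60 + 3581.18 + duty 2060.39 = 17088.17
Supplier B (FCA):
CIF value = FCA price + origin terminal + freight + insurance = 2882.12 + 321.72 + 7773.00 + 590.20 = 11567.04
Import duty = 11567.04 × 18% = 2082.07
Buyer bears (B): 321.72 + 7773.00 + 590.20 + 993.43 + 365.07 + 2222.68 = 12266.10
Landed cost (B) = invoice 2882.12 + 12266.10 + duty 2082.07 = 17230.29
Difference = |17088.17 − 17230.29| = 142.12

Supplier A is cheaper by CHF 142.12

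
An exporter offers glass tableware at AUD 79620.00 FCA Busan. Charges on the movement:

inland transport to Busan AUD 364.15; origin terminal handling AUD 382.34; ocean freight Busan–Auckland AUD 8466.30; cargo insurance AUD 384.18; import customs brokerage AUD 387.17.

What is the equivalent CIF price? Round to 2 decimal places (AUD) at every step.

CIF price: AUD 88852.82

Not relevant to the conversion: inland to port — on the seller under both FCA and CIF; already in the FCA price and stays in the CIF price. brokerage — on the buyer under both terms; not part of either seller's price.
From FCA to CIF, the seller additionally bears: origin terminal, freight, insurance.
CIF price = 79620.00 + 382.34 + 8466.30 + 384.18 = 88852.82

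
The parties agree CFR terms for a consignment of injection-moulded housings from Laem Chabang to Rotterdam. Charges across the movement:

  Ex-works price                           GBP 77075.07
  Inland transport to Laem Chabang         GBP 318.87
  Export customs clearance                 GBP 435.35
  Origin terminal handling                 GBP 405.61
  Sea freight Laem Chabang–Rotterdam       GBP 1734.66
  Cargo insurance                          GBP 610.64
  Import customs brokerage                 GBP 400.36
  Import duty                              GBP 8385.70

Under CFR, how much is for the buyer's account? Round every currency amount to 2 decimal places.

Buyer's account: GBP 9396.70

CFR: the seller pays costs through ocean freight to the destination port, but not insurance.
Seller's account: goods 77075.07 + inland to port 318.87 + export clearance 435.35 + origin terminal 405.61 + freight 1734.66 = 79969.56
Buyer's account: insurance 610.64 + brokerage 400.36 + duty 8385.70 = 9396.70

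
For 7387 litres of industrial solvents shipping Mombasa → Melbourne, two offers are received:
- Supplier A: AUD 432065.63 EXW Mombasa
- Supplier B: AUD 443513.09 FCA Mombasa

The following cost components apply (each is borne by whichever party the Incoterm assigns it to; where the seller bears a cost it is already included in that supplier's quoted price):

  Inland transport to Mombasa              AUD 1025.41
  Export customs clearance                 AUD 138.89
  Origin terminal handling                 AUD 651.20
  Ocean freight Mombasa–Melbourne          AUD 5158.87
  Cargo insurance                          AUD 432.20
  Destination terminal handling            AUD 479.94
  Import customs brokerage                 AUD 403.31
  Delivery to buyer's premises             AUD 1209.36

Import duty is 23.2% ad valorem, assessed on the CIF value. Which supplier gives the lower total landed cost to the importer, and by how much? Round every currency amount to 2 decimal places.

Supplier A (EXW):
CIF value = EXW price + inland to port + export clearance + origin terminal + freight + insurance = 432065.63 + 1025.41 + 138.89 + 651.20 + 5158.87 + 432.20 = 439472.20
Import duty = 439472.20 × 23.2% = 101957.55
Buyer bears (A): 1025.41 + 138.89 + 651.20 + 5158.87 + 432.20 + 479.94 + 403.31 + 1209.36 = 9499.18
Landed cost (A) = invoice 432065.63 + 9499.18 + duty 101957.55 = 543522.36
Supplier B (FCA):
CIF value = FCA price + origin terminal + freight + insurance = 443513.09 + 651.20 + 5158.87 + 432.20 = 449755.36
Import duty = 449755.36 × 23.2% = 104343.24
Buyer bears (B): 651.20 + 5158.87 + 432.20 + 479.94 + 403.31 + 1209.36 = 8334.88
Landed cost (B) = invoice 443513.09 + 8334.88 + duty 104343.24 = 556191.21
Difference = |543522.36 − 556191.21| = 12668.85

Supplier A is cheaper by AUD 12668.85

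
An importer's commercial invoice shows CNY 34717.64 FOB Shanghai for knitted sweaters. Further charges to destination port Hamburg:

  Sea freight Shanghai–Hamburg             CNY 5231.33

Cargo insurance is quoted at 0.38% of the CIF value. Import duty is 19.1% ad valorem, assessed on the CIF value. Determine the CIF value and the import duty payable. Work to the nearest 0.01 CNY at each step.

CIF value: CNY 40101.36; import duty: CNY 7659.36

Let C be the CIF value. C = FOB price + freight + 0.38% × C
C − 0.38% × C = 34717.64 + 5231.33
0.9962 × C = 39948.97
C = 39948.97 / 0.9962 = 40101.36
Insurance premium = 0.38% × 40101.36 = 152.39
Import duty = 40101.36 × 19.1% = 7659.36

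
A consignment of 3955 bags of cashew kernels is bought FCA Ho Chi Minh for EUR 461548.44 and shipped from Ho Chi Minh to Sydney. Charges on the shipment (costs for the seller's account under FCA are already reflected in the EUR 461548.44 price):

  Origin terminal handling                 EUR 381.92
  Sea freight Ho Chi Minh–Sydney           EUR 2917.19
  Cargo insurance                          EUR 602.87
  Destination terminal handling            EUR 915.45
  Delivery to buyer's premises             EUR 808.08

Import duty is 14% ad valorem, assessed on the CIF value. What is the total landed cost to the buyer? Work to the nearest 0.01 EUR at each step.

Total landed cost: EUR 532337.01

FCA: the seller delivers export-cleared goods to the carrier; the buyer bears costs from that point.
CIF value = FCA price + origin terminal + freight + insurance = 461548.44 + 381.92 + 2917.19 + 602.87 = 465450.42
Import duty = 465450.42 × 14% = 65163.06
Buyer bears: origin terminal 381.92 + freight 2917.19 + insurance 602.87 + destination terminal 915.45 + delivery 808.08 + duty 65163.06 = 70788.57
Landed cost = invoice 461548.44 + 70788.57 = 532337.01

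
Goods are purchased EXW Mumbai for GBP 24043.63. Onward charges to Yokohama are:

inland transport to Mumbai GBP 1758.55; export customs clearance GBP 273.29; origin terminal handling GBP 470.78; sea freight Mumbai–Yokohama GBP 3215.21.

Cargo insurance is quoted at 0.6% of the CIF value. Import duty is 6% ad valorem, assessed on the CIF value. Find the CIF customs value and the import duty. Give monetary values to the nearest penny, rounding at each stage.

CIF value: GBP 29941.11; import duty: GBP 1796.47

Let C be the CIF value. C = EXW price + pre-shipment costs + freight + 0.6% × C
C − 0.6% × C = 24043.63 + 1758.55 + 273.29 + 470.78 + 3215.21
0.994 × C = 29761.46
C = 29761.46 / 0.994 = 29941.11
Insurance premium = 0.6% × 29941.11 = 179.65
Import duty = 29941.11 × 6% = 1796.47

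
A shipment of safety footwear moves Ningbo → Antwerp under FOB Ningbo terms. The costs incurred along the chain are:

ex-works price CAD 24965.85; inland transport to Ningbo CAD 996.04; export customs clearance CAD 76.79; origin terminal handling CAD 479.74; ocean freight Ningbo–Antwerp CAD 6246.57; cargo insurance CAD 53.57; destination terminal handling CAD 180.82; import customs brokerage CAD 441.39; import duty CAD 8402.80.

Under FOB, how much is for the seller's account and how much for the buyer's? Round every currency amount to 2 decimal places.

Seller: CAD 26518.42; buyer: CAD 15325.15

FOB: the seller bears costs until goods are on board at the origin port; the buyer bears freight, insurance and all costs thereafter.
Seller's account: goods 24965.85 + inland to port 996.04 + export clearance 76.79 + origin terminal 479.74 = 26518.42
Buyer's account: freight 6246.57 + insurance 53.57 + destination terminal 180.82 + brokerage 441.39 + duty 8402.80 = 15325.15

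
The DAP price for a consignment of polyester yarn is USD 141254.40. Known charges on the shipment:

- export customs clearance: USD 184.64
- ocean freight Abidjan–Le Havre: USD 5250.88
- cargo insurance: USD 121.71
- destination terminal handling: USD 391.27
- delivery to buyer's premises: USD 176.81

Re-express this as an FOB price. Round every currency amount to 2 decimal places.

FOB price: USD 135313.73

Not relevant to the conversion: export clearance — on the seller under both DAP and FOB; already in the DAP price and stays in the FOB price.
From DAP to FOB, the seller no longer bears: freight, insurance, destination terminal, delivery.
FOB price = 141254.40 − 5250.88 − 121.71 − 391.27 − 176.81 = 135313.73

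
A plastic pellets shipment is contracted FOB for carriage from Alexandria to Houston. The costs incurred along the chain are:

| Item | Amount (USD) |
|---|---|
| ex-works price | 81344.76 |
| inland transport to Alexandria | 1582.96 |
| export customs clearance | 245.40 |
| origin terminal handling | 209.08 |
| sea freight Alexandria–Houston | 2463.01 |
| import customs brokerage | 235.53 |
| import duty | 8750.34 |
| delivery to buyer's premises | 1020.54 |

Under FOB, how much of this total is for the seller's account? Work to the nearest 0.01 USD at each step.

Seller's account: USD 83382.20

FOB: the seller bears costs until goods are on board at the origin port; the buyer bears freight, insurance and all costs thereafter.
Seller's account: goods 81344.76 + inland to port 1582.96 + export clearance 245.40 + origin terminal 209.08 = 83382.20
Buyer's account: freight 2463.01 + brokerage 235.53 + duty 8750.34 + delivery 1020.54 = 12469.42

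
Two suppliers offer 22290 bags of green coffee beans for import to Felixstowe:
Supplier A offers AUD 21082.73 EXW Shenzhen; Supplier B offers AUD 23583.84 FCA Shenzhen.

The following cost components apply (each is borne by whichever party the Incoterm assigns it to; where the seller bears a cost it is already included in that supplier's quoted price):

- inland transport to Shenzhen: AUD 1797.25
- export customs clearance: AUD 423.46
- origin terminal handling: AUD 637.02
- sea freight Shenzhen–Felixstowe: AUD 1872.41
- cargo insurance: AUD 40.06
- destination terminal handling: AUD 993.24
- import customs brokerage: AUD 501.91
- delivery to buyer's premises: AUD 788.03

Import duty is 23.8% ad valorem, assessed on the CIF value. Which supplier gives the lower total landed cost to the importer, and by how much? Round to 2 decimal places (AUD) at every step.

Supplier A (EXW):
CIF value = EXW price + inland to port + export clearance + origin terminal + freight + insurance = 21082.73 + 1797.25 + 423.46 + 637.02 + 1872.41 + 40.06 = 25852.93
Import duty = 25852.93 × 23.8% = 6153.00
Buyer bears (A): 1797.25 + 423.46 + 637.02 + 1872.41 + 40.06 + 993.24 + 501.91 + 788.03 = 7053.38
Landed cost (A) = invoice 21082.73 + 7053.38 + duty 6153.00 = 34289.11
Supplier B (FCA):
CIF value = FCA price + origin terminal + freight + insurance = 23583.84 + 637.02 + 1872.41 + 40.06 = 26133.33
Import duty = 26133.33 × 23.8% = 6219.73
Buyer bears (B): 637.02 + 1872.41 + 40.06 + 993.24 + 501.91 + 788.03 = 4832.67
Landed cost (B) = invoice 23583.84 + 4832.67 + duty 6219.73 = 34636.24
Difference = |34289.11 − 34636.24| = 347.13

Supplier A is cheaper by AUD 347.13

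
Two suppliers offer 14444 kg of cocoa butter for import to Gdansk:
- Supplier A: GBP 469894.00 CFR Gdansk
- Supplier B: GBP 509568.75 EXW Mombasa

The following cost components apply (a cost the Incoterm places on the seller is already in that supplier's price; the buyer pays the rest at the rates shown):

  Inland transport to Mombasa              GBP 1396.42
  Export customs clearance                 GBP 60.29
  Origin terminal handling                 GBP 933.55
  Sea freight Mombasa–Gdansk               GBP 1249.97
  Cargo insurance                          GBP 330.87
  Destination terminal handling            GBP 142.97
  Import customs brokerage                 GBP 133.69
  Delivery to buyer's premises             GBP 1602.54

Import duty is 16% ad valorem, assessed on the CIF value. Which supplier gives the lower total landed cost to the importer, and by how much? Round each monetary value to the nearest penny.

Supplier A (CFR):
CIF value = CFR price + insurance = 469894.00 + 330.87 = 470224.87
Import duty = 470224.87 × 16% = 75235.98
Buyer bears (A): 330.87 + 142.97 + 133.69 + 1602.54 = 2210.07
Landed cost (A) = invoice 469894.00 + 2210.07 + duty 75235.98 = 547340.05
Supplier B (EXW):
CIF value = EXW price + inland to port + export clearance + origin terminal + freight + insurance = 509568.75 + 1396.42 + 60.29 + 933.55 + 1249.97 + 330.87 = 513539.85
Import duty = 513539.85 × 16% = 82166.38
Buyer bears (B): 1396.42 + 60.29 + 933.55 + 1249.97 + 330.87 + 142.97 + 133.69 + 1602.54 = 5850.30
Landed cost (B) = invoice 509568.75 + 5850.30 + duty 82166.38 = 597585.43
Difference = |547340.05 − 597585.43| = 50245.38

Supplier A is cheaper by GBP 50245.38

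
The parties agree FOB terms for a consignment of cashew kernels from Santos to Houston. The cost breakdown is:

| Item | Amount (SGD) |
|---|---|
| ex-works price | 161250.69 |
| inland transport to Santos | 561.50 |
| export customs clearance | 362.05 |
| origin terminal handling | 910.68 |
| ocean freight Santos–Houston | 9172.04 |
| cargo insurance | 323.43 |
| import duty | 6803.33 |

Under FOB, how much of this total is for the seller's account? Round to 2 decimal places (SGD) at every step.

Seller's account: SGD 163084.92

FOB: the seller bears costs until goods are on board at the origin port; the buyer bears freight, insurance and all costs thereafter.
Seller's account: goods 161250.69 + inland to port 561.50 + export clearance 362.05 + origin terminal 910.68 = 163084.92
Buyer's account: freight 9172.04 + insurance 323.43 + duty 6803.33 = 16298.80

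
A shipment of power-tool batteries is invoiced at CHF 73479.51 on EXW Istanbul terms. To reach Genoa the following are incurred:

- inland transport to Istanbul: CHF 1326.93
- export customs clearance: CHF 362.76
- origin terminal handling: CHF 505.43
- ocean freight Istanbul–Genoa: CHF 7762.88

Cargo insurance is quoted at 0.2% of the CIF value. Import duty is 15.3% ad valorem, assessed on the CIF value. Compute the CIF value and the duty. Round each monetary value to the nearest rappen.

Let C be the CIF value. C = EXW price + pre-shipment costs + freight + 0.2% × C
C − 0.2% × C = 73479.51 + 1326.93 + 362.76 + 505.43 + 7762.88
0.998 × C = 83437.51
C = 83437.51 / 0.998 = 83604.72
Insurance premium = 0.2% × 83604.72 = 167.21
Import duty = 83604.72 × 15.3% = 12791.52

CIF value: CHF 83604.72; import duty: CHF 12791.52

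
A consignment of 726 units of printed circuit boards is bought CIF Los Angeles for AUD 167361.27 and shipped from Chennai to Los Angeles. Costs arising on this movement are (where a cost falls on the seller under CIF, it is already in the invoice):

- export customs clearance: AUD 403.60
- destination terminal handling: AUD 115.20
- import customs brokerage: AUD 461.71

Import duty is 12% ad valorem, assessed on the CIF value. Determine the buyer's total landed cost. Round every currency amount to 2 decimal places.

Total landed cost: AUD 188021.53

CIF: the seller pays costs through ocean freight and marine insurance to the destination port.
Already in the invoice (seller's account under CIF): export clearance — exclude.
The CIF price already equals the CIF value: 167361.27
Import duty = 167361.27 × 12% = 20083.35
Buyer bears: destination terminal 115.20 + brokerage 461.71 + duty 20083.35 = 20660.26
Landed cost = invoice 167361.27 + 20660.26 = 188021.53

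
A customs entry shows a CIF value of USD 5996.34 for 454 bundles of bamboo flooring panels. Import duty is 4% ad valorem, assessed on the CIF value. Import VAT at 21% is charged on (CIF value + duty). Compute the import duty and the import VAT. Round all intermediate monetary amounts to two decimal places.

Import duty: USD 239.85; import VAT: USD 1309.60

Import duty = 5996.34 × 4% = 239.85
VAT base = CIF + duty = 5996.34 + 239.85 = 6236.19
Import VAT = 6236.19 × 21% = 1309.60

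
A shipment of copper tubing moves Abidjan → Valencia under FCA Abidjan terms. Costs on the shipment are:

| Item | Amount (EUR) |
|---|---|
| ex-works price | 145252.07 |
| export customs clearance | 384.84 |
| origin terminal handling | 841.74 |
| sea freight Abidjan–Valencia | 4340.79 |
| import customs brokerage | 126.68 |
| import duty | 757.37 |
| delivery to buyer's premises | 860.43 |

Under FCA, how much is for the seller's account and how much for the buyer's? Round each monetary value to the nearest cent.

Seller: EUR 145636.91; buyer: EUR 6927.01

FCA: the seller delivers export-cleared goods to the carrier; the buyer bears costs from that point.
Seller's account: goods 145252.07 + export clearance 384.84 = 145636.91
Buyer's account: origin terminal 841.74 + freight 4340.79 + brokerage 126.68 + duty 757.37 + delivery 860.43 = 6927.01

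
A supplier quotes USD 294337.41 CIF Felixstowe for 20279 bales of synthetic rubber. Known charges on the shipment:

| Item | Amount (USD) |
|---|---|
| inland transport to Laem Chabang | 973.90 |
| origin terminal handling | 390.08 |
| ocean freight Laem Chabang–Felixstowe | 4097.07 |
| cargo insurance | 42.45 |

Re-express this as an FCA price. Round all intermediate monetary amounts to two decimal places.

FCA price: USD 289807.81

Not relevant to the conversion: inland to port — on the seller under both CIF and FCA; already in the CIF price and stays in the FCA price.
From CIF to FCA, the seller no longer bears: origin terminal, freight, insurance.
FCA price = 294337.41 − 390.08 − 4097.07 − 42.45 = 289807.81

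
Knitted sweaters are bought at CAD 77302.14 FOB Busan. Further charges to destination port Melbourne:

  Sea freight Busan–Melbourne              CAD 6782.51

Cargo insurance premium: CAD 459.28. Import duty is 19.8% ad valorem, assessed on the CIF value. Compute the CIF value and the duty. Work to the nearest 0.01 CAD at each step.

CIF value: CAD 84543.93; import duty: CAD 16739.70

CIF = FOB price + freight + insurance
CIF = 77302.14 + 6782.51 + 459.28 = 84543.93
Import duty = 84543.93 × 19.8% = 16739.70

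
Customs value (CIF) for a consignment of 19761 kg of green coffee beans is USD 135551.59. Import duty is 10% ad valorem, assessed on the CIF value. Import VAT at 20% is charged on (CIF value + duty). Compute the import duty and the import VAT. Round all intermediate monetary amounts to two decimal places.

Import duty = 135551.59 × 10% = 13555.16
VAT base = CIF + duty = 135551.59 + 13555.16 = 149106.75
Import VAT = 149106.75 × 20% = 29821.35

Import duty: USD 13555.16; import VAT: USD 29821.35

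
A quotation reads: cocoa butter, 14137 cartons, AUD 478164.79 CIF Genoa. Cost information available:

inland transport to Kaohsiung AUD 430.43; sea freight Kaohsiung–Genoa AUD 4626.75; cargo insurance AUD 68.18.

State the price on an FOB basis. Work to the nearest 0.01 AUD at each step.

FOB price: AUD 473469.86

Not relevant to the conversion: inland to port — on the seller under both CIF and FOB; already in the CIF price and stays in the FOB price.
From CIF to FOB, the seller no longer bears: freight, insurance.
FOB price = 478164.79 − 4626.75 − 68.18 = 473469.86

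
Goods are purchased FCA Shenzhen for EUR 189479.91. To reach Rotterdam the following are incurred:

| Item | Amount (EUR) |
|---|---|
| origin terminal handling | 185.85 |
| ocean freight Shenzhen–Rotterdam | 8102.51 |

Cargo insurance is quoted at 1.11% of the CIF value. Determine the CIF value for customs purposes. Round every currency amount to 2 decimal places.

CIF value: EUR 199988.14

Let C be the CIF value. C = FCA price + pre-shipment costs + freight + 1.11% × C
C − 1.11% × C = 189479.91 + 185.85 + 8102.51
0.9889 × C = 197768.27
C = 197768.27 / 0.9889 = 199988.14
Insurance premium = 1.11% × 199988.14 = 2219.87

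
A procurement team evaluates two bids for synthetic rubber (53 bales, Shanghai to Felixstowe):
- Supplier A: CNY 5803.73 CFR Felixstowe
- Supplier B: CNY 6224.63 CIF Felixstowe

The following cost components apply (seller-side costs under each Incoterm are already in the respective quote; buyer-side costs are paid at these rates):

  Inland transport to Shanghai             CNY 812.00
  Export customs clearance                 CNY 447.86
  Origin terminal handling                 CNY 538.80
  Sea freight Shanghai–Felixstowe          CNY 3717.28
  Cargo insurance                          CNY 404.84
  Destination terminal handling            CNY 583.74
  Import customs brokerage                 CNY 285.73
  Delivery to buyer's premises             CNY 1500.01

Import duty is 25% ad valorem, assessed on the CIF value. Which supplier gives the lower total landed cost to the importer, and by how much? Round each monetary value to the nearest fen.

Supplier A (CFR):
CIF value = CFR price + insurance = 5803.73 + 404.84 = 6208.57
Import duty = 6208.57 × 25% = 1552.14
Buyer bears (A): 404.84 + 583.74 + 285.73 + 1500.01 = 2774.32
Landed cost (A) = invoice 5803.73 + 2774.32 + duty 1552.14 = 10130.19
Supplier B (CIF):
The CIF price already equals the CIF value: 6224.63
Import duty = 6224.63 × 25% = 1556.16
Buyer bears (B): 583.74 + 285.73 + 1500.01 = 2369.48
Landed cost (B) = invoice 6224.63 + 2369.48 + duty 1556.16 = 10150.27
Difference = |10130.19 − 10150.27| = 20.08

Supplier A is cheaper by CNY 20.08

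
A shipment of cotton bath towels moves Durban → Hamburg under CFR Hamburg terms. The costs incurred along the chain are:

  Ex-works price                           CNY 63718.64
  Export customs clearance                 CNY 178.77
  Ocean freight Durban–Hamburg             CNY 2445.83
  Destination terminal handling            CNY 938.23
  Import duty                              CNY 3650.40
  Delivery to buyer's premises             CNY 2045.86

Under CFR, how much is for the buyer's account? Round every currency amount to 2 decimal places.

Buyer's account: CNY 6634.49

CFR: the seller pays costs through ocean freight to the destination port, but not insurance.
Seller's account: goods 63718.64 + export clearance 178.77 + freight 2445.83 = 66343.24
Buyer's account: destination terminal 938.23 + duty 3650.40 + delivery 2045.86 = 6634.49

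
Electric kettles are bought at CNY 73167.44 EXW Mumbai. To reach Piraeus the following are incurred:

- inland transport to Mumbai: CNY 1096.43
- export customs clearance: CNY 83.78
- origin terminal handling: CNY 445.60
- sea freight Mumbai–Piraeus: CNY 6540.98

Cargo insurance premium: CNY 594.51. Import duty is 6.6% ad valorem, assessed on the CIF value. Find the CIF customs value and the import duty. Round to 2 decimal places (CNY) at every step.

CIF value: CNY 81928.74; import duty: CNY 5407.30

CIF = EXW price + pre-shipment costs + freight + insurance
CIF = 73167.44 + 1096.43 + 83.78 + 445.60 + 6540.98 + 594.51 = 81928.74
Import duty = 81928.74 × 6.6% = 5407.30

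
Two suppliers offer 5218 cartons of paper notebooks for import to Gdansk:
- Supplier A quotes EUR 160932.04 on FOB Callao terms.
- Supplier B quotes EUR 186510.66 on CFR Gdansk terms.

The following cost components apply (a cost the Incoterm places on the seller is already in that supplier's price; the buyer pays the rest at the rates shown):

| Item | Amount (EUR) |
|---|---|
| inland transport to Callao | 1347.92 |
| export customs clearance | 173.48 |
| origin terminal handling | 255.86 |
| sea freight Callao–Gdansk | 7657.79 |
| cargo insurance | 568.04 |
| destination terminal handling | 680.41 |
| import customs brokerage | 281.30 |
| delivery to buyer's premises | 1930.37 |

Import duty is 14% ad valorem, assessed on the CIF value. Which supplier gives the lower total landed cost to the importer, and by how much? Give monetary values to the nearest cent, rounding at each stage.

Supplier A (FOB):
CIF value = FOB price + freight + insurance = 160932.04 + 7657.79 + 568.04 = 169157.87
Import duty = 169157.87 × 14% = 23682.10
Buyer bears (A): 7657.79 + 568.04 + 680.41 + 281.30 + 1930.37 = 11117.91
Landed cost (A) = invoice 160932.04 + 11117.91 + duty 23682.10 = 195732.05
Supplier B (CFR):
CIF value = CFR price + insurance = 186510.66 + 568.04 = 187078.70
Import duty = 187078.70 × 14% = 26191.02
Buyer bears (B): 568.04 + 680.41 + 281.30 + 1930.37 = 3460.12
Landed cost (B) = invoice 186510.66 + 3460.12 + duty 26191.02 = 216161.80
Difference = |195732.05 − 216161.80| = 20429.75

Supplier A is cheaper by EUR 20429.75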